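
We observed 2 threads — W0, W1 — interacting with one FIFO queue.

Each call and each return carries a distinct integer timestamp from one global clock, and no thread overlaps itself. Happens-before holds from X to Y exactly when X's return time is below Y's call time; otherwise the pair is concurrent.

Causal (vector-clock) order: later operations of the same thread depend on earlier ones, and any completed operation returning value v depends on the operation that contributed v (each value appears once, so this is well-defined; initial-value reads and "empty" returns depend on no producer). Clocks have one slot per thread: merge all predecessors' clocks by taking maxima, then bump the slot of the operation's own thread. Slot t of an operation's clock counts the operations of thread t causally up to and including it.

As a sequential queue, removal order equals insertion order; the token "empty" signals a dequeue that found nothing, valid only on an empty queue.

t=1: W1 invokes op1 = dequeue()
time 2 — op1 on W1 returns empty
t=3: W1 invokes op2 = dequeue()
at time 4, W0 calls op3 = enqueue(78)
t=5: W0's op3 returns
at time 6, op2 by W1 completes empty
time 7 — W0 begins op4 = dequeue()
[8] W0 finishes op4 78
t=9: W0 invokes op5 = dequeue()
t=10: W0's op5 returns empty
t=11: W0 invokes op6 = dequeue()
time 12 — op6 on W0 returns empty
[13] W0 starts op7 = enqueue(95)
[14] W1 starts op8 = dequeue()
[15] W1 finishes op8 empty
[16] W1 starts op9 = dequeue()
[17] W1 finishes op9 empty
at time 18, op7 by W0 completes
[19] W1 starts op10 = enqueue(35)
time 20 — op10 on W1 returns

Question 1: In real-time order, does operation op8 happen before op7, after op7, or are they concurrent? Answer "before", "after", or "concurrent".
concurrent

op8 spans [14,15], op7 spans [13,18]
the intervals overlap in both directions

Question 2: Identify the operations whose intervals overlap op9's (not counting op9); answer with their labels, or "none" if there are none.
op7

op9 runs from 16 to 17; window-overlapping ops are concurrent
op1 [1,2]: before
op2 [3,6]: before
op3 [4,5]: before
op4 [7,8]: before
op5 [9,10]: before
op6 [11,12]: before
op7 [13,18]: concurrent
op8 [14,15]: before
op10 [19,20]: after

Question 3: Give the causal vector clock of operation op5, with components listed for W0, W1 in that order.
(3, 0)

no predecessors for op1 (invoked 1): W1 increments from zero → (0, 1)
no predecessors for op3 (invoked 4): W0 increments from zero → (1, 0)
op2, invoked 3, takes VC(op1)=(0, 1) under max, adds 1 for W1 → (0, 2)
op4, invoked 7, takes VC(op3)=(1, 0) under max, adds 1 for W0 → (2, 0)
op8, invoked 14, takes VC(op2)=(0, 2) under max, adds 1 for W1 → (0, 3)
op5, invoked 9, takes VC(op4)=(2, 0) under max, adds 1 for W0 → (3, 0)
op9, invoked 16, takes VC(op8)=(0, 3) under max, adds 1 for W1 → (0, 4)
op6, invoked 11, takes VC(op5)=(3, 0) under max, adds 1 for W0 → (4, 0)
op10, invoked 19, takes VC(op9)=(0, 4) under max, adds 1 for W1 → (0, 5)
op7, invoked 13, takes VC(op6)=(4, 0) under max, adds 1 for W0 → (5, 0)
target: VC(op5) = (3, 0)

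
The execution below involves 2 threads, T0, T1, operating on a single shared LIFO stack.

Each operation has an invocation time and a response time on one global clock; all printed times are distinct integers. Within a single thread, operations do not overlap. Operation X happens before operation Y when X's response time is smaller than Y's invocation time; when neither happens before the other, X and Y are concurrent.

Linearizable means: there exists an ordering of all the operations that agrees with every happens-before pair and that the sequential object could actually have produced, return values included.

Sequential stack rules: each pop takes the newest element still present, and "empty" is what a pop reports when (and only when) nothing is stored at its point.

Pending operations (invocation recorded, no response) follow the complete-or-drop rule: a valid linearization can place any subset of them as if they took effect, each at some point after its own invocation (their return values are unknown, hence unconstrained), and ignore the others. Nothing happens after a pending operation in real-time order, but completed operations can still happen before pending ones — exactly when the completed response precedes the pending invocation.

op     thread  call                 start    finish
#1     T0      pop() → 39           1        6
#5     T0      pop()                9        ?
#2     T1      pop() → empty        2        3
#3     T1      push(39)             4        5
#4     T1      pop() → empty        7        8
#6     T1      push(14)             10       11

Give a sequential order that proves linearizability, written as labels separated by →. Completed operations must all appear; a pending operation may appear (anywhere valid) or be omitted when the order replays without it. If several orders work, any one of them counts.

#2 → #3 → #1 → #4 → #5 → #6

1. #2 pop() → empty, leaving stack <>
2. #3 push(39), leaving stack <39>
3. #1 pop() → 39, leaving stack <>
4. #4 pop() → empty, leaving stack <>
5. #5 pop() (pending, included), leaving stack <>
6. #6 push(14), leaving stack <14>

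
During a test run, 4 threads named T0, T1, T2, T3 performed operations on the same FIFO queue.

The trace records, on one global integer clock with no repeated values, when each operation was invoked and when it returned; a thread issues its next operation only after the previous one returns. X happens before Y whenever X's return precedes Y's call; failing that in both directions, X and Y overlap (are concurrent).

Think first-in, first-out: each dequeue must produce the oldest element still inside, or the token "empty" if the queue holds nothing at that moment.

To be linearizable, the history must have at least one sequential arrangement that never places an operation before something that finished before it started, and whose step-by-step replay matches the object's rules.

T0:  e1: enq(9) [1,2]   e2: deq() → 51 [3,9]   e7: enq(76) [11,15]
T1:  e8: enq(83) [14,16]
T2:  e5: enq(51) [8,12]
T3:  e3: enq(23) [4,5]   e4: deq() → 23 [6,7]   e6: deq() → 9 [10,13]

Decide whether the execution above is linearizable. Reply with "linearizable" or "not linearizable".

through event 8 a valid linearization exists; event 9 (e2 responding at time 9) ends that
all 3 real-time-respecting orders fail — 4 completed FIFO queue operations, no legal replay
no completion choice of the 1 pending operation (e5) rescues it — every subset was tried
for example e1, e2, e3, e4 (pending dropped) fails at step 2: e2 deq() → 51 is not legal there
for example e1, e3, e2, e4 (pending dropped) fails at step 3: e2 deq() → 51 is not legal there

not linearizable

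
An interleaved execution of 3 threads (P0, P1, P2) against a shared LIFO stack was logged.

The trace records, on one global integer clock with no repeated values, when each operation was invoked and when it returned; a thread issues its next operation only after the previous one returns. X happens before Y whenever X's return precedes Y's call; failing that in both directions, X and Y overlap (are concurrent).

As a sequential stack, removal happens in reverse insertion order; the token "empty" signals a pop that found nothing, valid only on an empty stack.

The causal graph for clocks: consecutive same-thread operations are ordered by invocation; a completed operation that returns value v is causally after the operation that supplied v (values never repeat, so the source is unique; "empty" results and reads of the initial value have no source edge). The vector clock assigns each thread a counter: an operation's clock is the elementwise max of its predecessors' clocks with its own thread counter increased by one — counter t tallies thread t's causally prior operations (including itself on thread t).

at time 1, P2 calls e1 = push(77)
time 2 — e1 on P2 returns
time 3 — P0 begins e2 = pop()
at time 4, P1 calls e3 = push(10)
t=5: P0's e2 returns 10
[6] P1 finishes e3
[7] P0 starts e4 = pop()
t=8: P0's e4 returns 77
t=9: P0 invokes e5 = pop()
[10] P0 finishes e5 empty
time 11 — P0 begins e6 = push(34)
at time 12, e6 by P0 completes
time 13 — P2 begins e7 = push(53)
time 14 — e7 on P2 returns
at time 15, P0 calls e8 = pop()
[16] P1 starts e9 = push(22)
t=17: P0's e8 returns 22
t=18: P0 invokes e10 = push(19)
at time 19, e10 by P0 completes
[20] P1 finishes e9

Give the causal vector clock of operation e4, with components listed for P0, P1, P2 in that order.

root op e1, invoked 1: fresh clock plus P2's own tick → (0, 0, 1)
root op e3, invoked 4: fresh clock plus P1's own tick → (0, 1, 0)
e7, invoked 13, takes VC(e1)=(0, 0, 1) under max, adds 1 for P2 → (0, 0, 2)
e9, invoked 16, takes VC(e3)=(0, 1, 0) under max, adds 1 for P1 → (0, 2, 0)
e2, invoked 3, takes VC(e3)=(0, 1, 0) under max, adds 1 for P0 → (1, 1, 0)
e4, invoked 7, takes VC(e1)=(0, 0, 1), VC(e2)=(1, 1, 0) under max, adds 1 for P0 → (2, 1, 1)
e5, invoked 9, takes VC(e4)=(2, 1, 1) under max, adds 1 for P0 → (3, 1, 1)
e6, invoked 11, takes VC(e5)=(3, 1, 1) under max, adds 1 for P0 → (4, 1, 1)
e8, invoked 15, takes VC(e6)=(4, 1, 1), VC(e9)=(0, 2, 0) under max, adds 1 for P0 → (5, 2, 1)
e10, invoked 18, takes VC(e8)=(5, 2, 1) under max, adds 1 for P0 → (6, 2, 1)
target: VC(e4) = (2, 1, 1)

(2, 1, 1)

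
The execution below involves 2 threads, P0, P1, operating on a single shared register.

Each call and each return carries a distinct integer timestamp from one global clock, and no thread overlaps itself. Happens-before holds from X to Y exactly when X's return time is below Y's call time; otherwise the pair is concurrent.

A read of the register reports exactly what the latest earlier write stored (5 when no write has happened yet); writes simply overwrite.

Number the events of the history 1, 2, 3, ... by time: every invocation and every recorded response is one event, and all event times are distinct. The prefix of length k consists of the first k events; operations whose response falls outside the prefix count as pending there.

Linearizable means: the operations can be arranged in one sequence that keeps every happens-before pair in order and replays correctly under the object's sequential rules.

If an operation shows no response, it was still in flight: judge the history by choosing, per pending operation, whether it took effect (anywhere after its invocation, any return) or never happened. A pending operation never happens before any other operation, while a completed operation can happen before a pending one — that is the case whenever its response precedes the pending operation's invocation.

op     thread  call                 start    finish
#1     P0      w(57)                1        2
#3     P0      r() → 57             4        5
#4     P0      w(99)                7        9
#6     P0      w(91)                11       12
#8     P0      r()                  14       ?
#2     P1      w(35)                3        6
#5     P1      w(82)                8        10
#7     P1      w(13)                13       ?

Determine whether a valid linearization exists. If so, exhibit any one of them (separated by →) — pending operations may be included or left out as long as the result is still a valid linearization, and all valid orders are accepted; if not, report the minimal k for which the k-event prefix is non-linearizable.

after step 1 (#1 w(57)): value 57
after step 2 (#3 r() → 57): value 57
after step 3 (#2 w(35)): value 35
after step 4 (#4 w(99)): value 99
after step 5 (#5 w(82)): value 82
after step 6 (#6 w(91)): value 91

linearizable — witness: #1 → #3 → #2 → #4 → #5 → #6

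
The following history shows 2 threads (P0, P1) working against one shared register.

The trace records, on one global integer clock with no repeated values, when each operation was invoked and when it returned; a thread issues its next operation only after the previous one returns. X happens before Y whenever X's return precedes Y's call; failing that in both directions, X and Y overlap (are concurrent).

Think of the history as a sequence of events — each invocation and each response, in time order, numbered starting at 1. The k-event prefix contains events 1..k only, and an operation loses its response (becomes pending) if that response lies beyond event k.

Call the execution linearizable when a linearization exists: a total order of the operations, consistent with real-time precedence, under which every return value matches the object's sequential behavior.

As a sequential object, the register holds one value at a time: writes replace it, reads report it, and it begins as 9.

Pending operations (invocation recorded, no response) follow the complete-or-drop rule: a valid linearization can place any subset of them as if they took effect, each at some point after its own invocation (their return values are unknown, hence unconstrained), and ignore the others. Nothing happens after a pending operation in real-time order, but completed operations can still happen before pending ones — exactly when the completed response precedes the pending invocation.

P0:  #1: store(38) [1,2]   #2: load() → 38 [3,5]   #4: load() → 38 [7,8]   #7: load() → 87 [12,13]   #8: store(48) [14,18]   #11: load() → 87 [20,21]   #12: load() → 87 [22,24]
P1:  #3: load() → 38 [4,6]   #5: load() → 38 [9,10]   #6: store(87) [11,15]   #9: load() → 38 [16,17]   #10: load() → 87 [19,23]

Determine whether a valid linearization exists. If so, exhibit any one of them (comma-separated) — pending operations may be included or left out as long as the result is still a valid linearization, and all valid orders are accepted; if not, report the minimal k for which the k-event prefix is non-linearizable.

through event 16 a valid linearization exists; event 17 (#9 responding at time 17) ends that
every one of the 4 real-time-consistent orders over 8 completed register ops fails the sequential spec
no escape via the 1 pending operation (#8): every completion choice fails
one such order, #1, #2, #3, #4, #5, #6, #7, #9 (pending dropped), breaks at step 8 where #9 load() → 38 is illegal
one such order, #1, #2, #3, #4, #5, #7, #6, #9 (pending dropped), breaks at step 6 where #7 load() → 87 is illegal

not linearizable — minimal violating prefix: 17 events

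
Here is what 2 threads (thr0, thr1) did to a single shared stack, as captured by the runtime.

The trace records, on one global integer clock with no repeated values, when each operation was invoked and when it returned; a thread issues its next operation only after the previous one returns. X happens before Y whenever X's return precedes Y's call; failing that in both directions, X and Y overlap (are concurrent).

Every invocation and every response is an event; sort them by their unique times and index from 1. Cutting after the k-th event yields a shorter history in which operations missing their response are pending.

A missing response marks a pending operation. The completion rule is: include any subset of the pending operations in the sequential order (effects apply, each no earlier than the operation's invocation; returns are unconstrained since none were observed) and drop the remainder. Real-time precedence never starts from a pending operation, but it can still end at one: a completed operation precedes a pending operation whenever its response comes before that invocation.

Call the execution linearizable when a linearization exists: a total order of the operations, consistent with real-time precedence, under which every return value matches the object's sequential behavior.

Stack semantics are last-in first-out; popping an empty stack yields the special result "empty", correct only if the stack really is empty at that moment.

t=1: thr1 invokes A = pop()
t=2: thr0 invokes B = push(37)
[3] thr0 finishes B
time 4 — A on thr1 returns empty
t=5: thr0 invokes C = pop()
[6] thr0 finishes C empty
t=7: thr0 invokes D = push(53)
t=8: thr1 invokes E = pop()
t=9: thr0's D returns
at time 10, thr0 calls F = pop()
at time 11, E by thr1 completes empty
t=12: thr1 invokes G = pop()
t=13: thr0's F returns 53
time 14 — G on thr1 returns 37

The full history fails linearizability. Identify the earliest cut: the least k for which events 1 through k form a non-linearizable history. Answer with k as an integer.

events 1..5 are still linearizable — one witness is A, B:
step 1: A pop() → empty — stack <>
step 2: B push(37) — stack <37>
with event 6 included (C responding at time 6), all real-time-consistent orders fail
sample order A, B, C stalls at step 3 — C pop() → empty has no legal effect
sample order B, A, C stalls at step 2 — A pop() → empty has no legal effect

6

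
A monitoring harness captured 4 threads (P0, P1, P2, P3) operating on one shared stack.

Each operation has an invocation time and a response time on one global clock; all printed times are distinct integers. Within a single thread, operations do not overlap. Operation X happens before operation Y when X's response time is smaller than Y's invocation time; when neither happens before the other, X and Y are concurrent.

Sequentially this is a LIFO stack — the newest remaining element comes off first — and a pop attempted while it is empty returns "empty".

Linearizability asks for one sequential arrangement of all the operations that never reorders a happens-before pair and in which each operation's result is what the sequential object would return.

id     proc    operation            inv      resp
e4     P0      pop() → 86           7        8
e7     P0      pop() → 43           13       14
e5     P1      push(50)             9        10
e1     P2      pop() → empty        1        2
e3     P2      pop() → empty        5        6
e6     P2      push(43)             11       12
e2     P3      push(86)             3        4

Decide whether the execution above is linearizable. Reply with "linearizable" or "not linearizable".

already the first 6 events (up to e3's response at time 6) admit no linearization; the first 5 still do
a single order respects real time; the 3 completed stack operations fail replay along it
take e1, e2, e3: step 3 already fails, because e3 pop() → empty cannot occur there

not linearizable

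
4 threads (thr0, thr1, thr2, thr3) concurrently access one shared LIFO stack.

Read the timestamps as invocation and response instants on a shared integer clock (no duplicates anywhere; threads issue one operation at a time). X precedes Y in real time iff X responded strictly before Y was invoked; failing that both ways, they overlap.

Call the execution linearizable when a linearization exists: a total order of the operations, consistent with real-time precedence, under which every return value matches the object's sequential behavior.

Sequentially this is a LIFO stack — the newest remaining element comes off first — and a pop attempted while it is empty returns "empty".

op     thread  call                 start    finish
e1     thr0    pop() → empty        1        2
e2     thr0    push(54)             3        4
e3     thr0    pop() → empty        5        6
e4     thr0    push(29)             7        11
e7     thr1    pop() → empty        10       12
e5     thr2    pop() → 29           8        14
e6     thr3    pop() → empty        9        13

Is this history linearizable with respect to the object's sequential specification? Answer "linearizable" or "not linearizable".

not linearizable

events 1..5 are fine; event 6 — the response of e3 at time 6 — makes the prefix non-linearizable
exhaustive check: the 3 completed LIFO stack ops admit one real-time order; illegal
one such order, e1, e2, e3, breaks at step 3 where e3 pop() → empty is illegal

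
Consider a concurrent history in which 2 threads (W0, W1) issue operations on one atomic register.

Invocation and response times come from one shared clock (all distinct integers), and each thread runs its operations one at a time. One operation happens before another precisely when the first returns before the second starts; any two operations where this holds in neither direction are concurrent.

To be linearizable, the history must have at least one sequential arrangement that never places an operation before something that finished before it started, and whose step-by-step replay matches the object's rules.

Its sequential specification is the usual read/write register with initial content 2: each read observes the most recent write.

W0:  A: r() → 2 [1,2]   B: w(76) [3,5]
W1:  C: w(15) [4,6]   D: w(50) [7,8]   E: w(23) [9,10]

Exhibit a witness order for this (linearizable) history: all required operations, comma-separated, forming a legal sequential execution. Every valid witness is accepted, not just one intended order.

after step 1 (A r() → 2): value 2
after step 2 (B w(76)): value 76
after step 3 (C w(15)): value 15
after step 4 (D w(50)): value 50
after step 5 (E w(23)): value 23

A, B, C, D, E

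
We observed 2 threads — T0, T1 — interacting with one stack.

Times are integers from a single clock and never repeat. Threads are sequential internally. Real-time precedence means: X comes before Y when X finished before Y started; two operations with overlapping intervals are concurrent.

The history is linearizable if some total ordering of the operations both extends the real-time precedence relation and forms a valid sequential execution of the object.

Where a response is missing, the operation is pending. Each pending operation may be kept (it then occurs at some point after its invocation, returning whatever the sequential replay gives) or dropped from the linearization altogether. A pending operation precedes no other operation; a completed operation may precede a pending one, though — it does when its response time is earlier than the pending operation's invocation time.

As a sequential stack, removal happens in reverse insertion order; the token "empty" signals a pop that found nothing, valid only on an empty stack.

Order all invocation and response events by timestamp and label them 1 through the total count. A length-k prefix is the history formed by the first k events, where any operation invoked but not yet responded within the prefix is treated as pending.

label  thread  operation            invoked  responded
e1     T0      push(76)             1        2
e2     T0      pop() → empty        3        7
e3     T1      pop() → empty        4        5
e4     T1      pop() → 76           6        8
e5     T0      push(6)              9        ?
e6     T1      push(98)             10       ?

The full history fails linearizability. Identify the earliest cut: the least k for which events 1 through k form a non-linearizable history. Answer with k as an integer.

one valid order for events 1..6 is e1, e2, e3:
after step 1 (e1 push(76)): stack <76>
after step 2 (e2 pop() (pending, included)): stack <>
after step 3 (e3 pop() → empty): stack <>
include event 7 — e2 responding at 7 — and every candidate order breaks
every completion of the 1 pending operation (e4) was checked; none linearizes
take e1, e2, e3 (pending dropped): step 2 already fails, because e2 pop() → empty cannot occur there
take e1, e3, e2 (pending dropped): step 2 already fails, because e3 pop() → empty cannot occur there

7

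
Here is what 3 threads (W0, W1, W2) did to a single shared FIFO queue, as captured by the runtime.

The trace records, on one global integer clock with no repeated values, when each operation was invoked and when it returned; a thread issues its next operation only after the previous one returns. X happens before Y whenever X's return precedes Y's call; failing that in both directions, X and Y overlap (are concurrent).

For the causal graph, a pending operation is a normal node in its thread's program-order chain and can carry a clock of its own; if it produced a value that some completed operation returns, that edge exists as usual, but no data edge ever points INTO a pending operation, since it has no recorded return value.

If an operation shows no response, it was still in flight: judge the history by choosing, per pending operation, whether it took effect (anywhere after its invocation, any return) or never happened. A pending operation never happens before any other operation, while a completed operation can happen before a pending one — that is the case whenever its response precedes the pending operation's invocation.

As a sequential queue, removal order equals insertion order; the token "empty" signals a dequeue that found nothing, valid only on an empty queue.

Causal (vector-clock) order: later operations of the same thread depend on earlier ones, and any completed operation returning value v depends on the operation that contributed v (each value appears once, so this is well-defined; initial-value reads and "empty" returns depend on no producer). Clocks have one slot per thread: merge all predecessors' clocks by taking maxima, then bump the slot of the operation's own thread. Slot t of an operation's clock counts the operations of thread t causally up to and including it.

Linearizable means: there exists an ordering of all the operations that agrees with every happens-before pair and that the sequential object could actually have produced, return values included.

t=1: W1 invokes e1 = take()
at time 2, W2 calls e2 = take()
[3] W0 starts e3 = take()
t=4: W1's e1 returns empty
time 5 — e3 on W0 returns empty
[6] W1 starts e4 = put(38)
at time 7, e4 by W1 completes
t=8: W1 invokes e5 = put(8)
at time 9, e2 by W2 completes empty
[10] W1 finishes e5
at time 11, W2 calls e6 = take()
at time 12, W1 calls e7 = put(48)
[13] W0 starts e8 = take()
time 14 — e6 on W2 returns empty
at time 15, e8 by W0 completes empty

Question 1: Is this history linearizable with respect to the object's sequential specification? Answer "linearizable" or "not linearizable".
already the first 14 events (up to e6's response at time 14) admit no linearization; the first 13 still do
the 6 completed operations admit 10 real-time orders; each fails the FIFO queue replay
every completion of the 2 pending operations (e7, e8) was checked; none linearizes
take e1, e2, e3, e4, e5, e6 (pending dropped): step 6 already fails, because e6 take() → empty cannot occur there
take e1, e3, e2, e4, e5, e6 (pending dropped): step 6 already fails, because e6 take() → empty cannot occur there

not linearizable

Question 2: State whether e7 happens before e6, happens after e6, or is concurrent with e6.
e7 spans [12,…), e6 spans [11,14]
the intervals overlap in both directions

concurrent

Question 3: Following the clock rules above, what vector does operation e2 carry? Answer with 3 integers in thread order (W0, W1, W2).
no predecessors for e2 (invoked 2): W2 increments from zero → (0, 0, 1)
no predecessors for e1 (invoked 1): W1 increments from zero → (0, 1, 0)
no predecessors for e3 (invoked 3): W0 increments from zero → (1, 0, 0)
e6 (invocation 11): componentwise max over VC(e2)=(0, 0, 1), +1 at W2, giving (0, 0, 2)
e4 (invocation 6): componentwise max over VC(e1)=(0, 1, 0), +1 at W1, giving (0, 2, 0)
e8 (invocation 13): componentwise max over VC(e3)=(1, 0, 0), +1 at W0, giving (2, 0, 0)
e5 (invocation 8): componentwise max over VC(e4)=(0, 2, 0), +1 at W1, giving (0, 3, 0)
e7 (invocation 12): componentwise max over VC(e5)=(0, 3, 0), +1 at W1, giving (0, 4, 0)
target: VC(e2) = (0, 0, 1)

(0, 0, 1)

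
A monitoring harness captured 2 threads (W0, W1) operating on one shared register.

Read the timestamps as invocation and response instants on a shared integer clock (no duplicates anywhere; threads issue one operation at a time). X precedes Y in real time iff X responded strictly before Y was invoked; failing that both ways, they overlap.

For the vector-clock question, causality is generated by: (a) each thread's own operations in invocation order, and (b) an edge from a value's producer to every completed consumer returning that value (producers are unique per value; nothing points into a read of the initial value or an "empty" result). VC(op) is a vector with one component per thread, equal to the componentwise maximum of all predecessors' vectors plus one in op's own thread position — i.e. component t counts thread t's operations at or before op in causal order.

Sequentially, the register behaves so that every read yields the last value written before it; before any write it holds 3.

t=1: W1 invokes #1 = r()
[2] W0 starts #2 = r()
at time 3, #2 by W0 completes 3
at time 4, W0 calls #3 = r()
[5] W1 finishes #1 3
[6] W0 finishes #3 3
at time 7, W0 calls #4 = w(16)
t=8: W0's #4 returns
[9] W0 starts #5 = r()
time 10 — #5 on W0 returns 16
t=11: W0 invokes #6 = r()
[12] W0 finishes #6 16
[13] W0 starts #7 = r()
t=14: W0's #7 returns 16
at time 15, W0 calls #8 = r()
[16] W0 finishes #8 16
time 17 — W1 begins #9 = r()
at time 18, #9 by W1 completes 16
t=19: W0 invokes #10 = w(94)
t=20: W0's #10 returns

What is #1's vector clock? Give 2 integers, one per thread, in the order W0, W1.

(0, 1)

invoked at 1, #1 has no predecessors; its own W1 bump gives (0, 1)
invoked at 2, #2 has no predecessors; its own W0 bump gives (1, 0)
#3, invoked 4, takes VC(#2)=(1, 0) under max, adds 1 for W0 → (2, 0)
#4, invoked 7, takes VC(#3)=(2, 0) under max, adds 1 for W0 → (3, 0)
#5, invoked 9, takes VC(#4)=(3, 0) under max, adds 1 for W0 → (4, 0)
#9, invoked 17, takes VC(#1)=(0, 1), VC(#4)=(3, 0) under max, adds 1 for W1 → (3, 2)
#6, invoked 11, takes VC(#4)=(3, 0), VC(#5)=(4, 0) under max, adds 1 for W0 → (5, 0)
#7, invoked 13, takes VC(#4)=(3, 0), VC(#6)=(5, 0) under max, adds 1 for W0 → (6, 0)
#8, invoked 15, takes VC(#4)=(3, 0), VC(#7)=(6, 0) under max, adds 1 for W0 → (7, 0)
#10, invoked 19, takes VC(#8)=(7, 0) under max, adds 1 for W0 → (8, 0)
target: VC(#1) = (0, 1)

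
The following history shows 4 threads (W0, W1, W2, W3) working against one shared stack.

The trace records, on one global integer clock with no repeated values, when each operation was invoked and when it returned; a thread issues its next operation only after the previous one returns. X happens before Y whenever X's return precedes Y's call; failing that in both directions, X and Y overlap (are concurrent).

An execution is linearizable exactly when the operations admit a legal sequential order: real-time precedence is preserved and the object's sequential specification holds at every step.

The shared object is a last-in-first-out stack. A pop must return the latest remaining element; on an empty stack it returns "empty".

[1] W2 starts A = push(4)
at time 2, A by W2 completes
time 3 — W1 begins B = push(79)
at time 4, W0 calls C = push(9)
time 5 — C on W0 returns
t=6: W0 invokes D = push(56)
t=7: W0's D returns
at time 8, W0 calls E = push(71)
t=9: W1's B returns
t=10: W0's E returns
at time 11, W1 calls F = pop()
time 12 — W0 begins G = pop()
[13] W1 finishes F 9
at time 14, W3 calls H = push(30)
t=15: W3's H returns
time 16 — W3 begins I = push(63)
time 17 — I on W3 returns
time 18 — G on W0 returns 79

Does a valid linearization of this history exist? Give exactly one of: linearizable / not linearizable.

not linearizable

already the first 13 events (up to F's response at time 13) admit no linearization; the first 12 still do
real-time-consistent orders of the 6 completed operations: 4 — all fail the stack replay
no escape via the 1 pending operation (G): every completion choice fails
for example A, B, C, D, E, F (pending dropped) fails at step 6: F pop() → 9 is not legal there
for example A, C, B, D, E, F (pending dropped) fails at step 6: F pop() → 9 is not legal there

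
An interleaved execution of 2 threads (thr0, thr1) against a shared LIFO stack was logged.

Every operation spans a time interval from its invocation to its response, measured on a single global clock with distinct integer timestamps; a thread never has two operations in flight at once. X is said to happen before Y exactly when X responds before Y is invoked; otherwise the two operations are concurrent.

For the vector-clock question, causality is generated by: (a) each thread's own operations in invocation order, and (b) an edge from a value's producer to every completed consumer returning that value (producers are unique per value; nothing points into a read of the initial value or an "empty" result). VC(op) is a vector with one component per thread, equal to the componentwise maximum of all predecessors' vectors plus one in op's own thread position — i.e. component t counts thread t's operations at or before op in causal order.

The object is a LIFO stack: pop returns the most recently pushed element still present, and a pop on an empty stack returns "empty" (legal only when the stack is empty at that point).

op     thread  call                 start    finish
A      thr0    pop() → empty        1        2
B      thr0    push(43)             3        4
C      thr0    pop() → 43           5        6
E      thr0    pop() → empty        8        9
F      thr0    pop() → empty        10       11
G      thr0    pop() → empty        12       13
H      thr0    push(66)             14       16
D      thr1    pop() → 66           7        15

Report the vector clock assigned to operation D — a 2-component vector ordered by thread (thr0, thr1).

no predecessors for A (invoked 1): thr0 increments from zero → (1, 0)
VC(B, invoked at 3): max of VC(A)=(1, 0), then +1 on thread thr0 → (2, 0)
VC(C, invoked at 5): max of VC(B)=(2, 0), then +1 on thread thr0 → (3, 0)
VC(E, invoked at 8): max of VC(C)=(3, 0), then +1 on thread thr0 → (4, 0)
VC(F, invoked at 10): max of VC(E)=(4, 0), then +1 on thread thr0 → (5, 0)
VC(G, invoked at 12): max of VC(F)=(5, 0), then +1 on thread thr0 → (6, 0)
VC(H, invoked at 14): max of VC(G)=(6, 0), then +1 on thread thr0 → (7, 0)
VC(D, invoked at 7): max of VC(H)=(7, 0), then +1 on thread thr1 → (7, 1)
target: VC(D) = (7, 1)

(7, 1)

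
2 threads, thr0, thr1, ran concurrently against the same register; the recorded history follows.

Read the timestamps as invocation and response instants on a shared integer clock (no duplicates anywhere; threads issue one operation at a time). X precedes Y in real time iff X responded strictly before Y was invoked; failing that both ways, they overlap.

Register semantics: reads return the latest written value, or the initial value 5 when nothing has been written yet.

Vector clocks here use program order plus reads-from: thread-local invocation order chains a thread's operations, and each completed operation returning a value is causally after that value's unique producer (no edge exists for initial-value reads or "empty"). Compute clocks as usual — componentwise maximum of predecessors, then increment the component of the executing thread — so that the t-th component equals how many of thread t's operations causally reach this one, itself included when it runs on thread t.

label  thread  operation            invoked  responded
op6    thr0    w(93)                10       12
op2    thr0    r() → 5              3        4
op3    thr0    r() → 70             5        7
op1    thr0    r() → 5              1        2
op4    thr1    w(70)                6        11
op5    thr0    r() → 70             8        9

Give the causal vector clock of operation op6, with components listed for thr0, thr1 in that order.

(5, 1)

no predecessors for op4 (invoked 6): thr1 increments from zero → (0, 1)
no predecessors for op1 (invoked 1): thr0 increments from zero → (1, 0)
op2 (invocation 3): componentwise max over VC(op1)=(1, 0), +1 at thr0, giving (2, 0)
op3 (invocation 5): componentwise max over VC(op2)=(2, 0), VC(op4)=(0, 1), +1 at thr0, giving (3, 1)
op5 (invocation 8): componentwise max over VC(op3)=(3, 1), VC(op4)=(0, 1), +1 at thr0, giving (4, 1)
op6 (invocation 10): componentwise max over VC(op5)=(4, 1), +1 at thr0, giving (5, 1)
target: VC(op6) = (5, 1)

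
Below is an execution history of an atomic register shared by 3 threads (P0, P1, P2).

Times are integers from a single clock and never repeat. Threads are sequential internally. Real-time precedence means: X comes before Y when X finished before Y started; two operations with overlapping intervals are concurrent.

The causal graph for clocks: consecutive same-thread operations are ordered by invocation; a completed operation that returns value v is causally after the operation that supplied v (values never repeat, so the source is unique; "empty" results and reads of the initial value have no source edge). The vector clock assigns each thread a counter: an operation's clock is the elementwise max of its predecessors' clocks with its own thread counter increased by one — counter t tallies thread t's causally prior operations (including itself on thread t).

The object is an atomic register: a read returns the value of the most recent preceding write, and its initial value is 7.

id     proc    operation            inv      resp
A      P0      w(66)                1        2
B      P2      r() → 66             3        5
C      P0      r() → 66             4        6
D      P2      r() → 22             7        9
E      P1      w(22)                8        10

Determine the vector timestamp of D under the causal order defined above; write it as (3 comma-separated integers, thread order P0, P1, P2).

no predecessors for E (invoked 8): P1 increments from zero → (0, 1, 0)
no predecessors for A (invoked 1): P0 increments from zero → (1, 0, 0)
B (invocation 3): componentwise max over VC(A)=(1, 0, 0), +1 at P2, giving (1, 0, 1)
C (invocation 4): componentwise max over VC(A)=(1, 0, 0), +1 at P0, giving (2, 0, 0)
D (invocation 7): componentwise max over VC(B)=(1, 0, 1), VC(E)=(0, 1, 0), +1 at P2, giving (1, 1, 2)
target: VC(D) = (1, 1, 2)

(1, 1, 2)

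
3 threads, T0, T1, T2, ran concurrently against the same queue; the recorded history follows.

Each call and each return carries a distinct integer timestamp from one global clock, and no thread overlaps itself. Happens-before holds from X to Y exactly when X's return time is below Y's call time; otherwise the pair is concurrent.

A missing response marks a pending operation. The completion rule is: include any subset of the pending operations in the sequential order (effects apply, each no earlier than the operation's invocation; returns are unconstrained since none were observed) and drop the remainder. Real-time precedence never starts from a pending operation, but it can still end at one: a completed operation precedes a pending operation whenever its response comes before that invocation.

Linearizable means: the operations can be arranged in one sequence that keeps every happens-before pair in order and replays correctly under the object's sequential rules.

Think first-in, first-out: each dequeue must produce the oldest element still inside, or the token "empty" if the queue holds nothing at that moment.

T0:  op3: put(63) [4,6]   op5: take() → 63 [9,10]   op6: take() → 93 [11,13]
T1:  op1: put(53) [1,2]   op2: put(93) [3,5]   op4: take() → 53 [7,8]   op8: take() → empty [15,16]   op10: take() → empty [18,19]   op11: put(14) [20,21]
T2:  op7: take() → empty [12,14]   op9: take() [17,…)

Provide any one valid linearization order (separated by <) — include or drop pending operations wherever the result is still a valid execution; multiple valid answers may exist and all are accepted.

op1 < op3 < op2 < op4 < op5 < op6 < op7 < op8 < op9 < op10 < op11

1. op1 put(53), leaving queue <53>
2. op3 put(63), leaving queue <53,63>
3. op2 put(93), leaving queue <53,63,93>
4. op4 take() → 53, leaving queue <63,93>
5. op5 take() → 63, leaving queue <93>
6. op6 take() → 93, leaving queue <>
7. op7 take() → empty, leaving queue <>
8. op8 take() → empty, leaving queue <>
9. op9 take() (pending, included), leaving queue <>
10. op10 take() → empty, leaving queue <>
11. op11 put(14), leaving queue <14>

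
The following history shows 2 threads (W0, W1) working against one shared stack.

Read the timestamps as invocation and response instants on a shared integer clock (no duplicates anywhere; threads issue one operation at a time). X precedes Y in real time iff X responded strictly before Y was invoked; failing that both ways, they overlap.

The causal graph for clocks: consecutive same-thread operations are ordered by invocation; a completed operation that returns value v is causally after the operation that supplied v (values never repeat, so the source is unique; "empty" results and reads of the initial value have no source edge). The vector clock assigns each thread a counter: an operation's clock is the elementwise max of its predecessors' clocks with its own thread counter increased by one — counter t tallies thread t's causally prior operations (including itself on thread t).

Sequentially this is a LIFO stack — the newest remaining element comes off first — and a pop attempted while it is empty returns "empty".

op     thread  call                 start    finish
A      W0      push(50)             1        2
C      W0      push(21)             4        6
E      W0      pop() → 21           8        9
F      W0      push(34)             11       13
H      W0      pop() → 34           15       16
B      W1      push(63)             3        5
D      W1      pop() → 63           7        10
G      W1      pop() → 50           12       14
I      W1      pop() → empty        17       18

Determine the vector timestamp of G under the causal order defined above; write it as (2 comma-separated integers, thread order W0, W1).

(1, 3)

root op B, invoked 3: fresh clock plus W1's own tick → (0, 1)
root op A, invoked 1: fresh clock plus W0's own tick → (1, 0)
D, invoked 7, takes VC(B)=(0, 1) under max, adds 1 for W1 → (0, 2)
C, invoked 4, takes VC(A)=(1, 0) under max, adds 1 for W0 → (2, 0)
E, invoked 8, takes VC(C)=(2, 0) under max, adds 1 for W0 → (3, 0)
G, invoked 12, takes VC(A)=(1, 0), VC(D)=(0, 2) under max, adds 1 for W1 → (1, 3)
F, invoked 11, takes VC(E)=(3, 0) under max, adds 1 for W0 → (4, 0)
I, invoked 17, takes VC(G)=(1, 3) under max, adds 1 for W1 → (1, 4)
H, invoked 15, takes VC(F)=(4, 0) under max, adds 1 for W0 → (5, 0)
target: VC(G) = (1, 3)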